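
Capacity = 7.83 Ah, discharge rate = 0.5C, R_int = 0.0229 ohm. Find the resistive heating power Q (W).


Step 1: I = C_rate * capacity = 0.5 * 7.83 = 3.915 A
Step 2: Q = I^2 * R = 3.915^2 * 0.0229 = 15.327 * 0.0229 = 0.3510 W

0.3510 W


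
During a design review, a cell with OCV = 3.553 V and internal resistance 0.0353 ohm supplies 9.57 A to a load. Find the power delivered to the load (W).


Step 1: V_terminal = OCV - I*R = 3.553 - 9.57 * 0.0353 = 3.2152 V
Step 2: P_out = V_terminal * I = 3.2152 * 9.57 = 30.77 W

30.77 W


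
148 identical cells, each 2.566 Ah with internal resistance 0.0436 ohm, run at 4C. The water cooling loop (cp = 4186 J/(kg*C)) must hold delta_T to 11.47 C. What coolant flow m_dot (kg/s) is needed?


Step 1: I = 4 * 2.566 = 10.264 A
Step 2: Q_cell = I^2 * R = 10.264^2 * 0.0436 = 4.5932 W
Step 3: Q_total = 148 * 4.5932 = 679.79 W
Step 4: m_dot = Q_total / (cp * dT) = 679.79 / (4186 * 11.47) = 0.01416 kg/s

0.01416 kg/s


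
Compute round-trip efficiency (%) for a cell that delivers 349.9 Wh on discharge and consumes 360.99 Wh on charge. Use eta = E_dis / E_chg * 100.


eta_e = E_dis / E_chg * 100 = 349.9 / 360.99 * 100 = 96.93%

96.93%


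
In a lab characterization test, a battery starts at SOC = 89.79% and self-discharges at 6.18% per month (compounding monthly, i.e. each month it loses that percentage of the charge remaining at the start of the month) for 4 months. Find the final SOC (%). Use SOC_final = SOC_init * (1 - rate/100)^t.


decay = (1 - 6.18/100)^4 = 0.77479
SOC_final = 89.79 * 0.77479 = 69.57%

69.57%


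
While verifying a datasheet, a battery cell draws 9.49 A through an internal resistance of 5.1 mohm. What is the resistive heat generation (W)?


Convert: R = 5.1 mohm = 0.0051 ohm
I^2 = 90.06
Q = 90.06 * 0.0051 = 0.4593 W

0.4593 W


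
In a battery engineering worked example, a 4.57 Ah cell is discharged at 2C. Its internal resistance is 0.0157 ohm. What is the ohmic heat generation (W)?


Step 1: I = C_rate * capacity = 2 * 4.57 = 9.14 A
Step 2: Q = I^2 * R = 9.14^2 * 0.0157 = 83.54 * 0.0157 = 1.312 W

1.312 W


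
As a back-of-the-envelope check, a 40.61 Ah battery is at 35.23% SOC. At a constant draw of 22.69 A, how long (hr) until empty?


Step 1: remaining = SOC/100 * C_total = 35.23/100 * 40.61 = 14.307 Ah
Step 2: t = remaining / I = 14.307 / 22.69 = 0.6305 hr

0.6305 hr


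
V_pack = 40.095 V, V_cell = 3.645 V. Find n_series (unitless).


n = V_pack / V_cell = 40.095 / 3.645 = 11

11


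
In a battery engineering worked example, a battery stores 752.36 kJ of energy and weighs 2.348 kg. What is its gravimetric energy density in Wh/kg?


Convert: E = 752.36 kJ = 208.99 Wh
ED = E / m = 208.99 / 2.348 = 89.01 Wh/kg

89.01 Wh/kg


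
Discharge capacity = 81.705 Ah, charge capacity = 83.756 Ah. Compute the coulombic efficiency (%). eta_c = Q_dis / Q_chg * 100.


Coulombic efficiency = 81.705/83.756 * 100% = 97.55%

97.55%


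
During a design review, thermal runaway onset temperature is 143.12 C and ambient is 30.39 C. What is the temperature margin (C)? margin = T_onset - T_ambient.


Safety margin = 143.12 C - 30.39 C = 112.73 C

112.73 C


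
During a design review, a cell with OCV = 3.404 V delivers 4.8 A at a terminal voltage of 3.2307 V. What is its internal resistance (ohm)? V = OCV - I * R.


R = (OCV - V) / I = (3.404 - 3.2307) / 4.8 = 0.03610 ohm

0.03610 ohm


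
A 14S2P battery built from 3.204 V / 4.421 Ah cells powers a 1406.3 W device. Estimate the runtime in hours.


Step 1: E_pack = Ns * V_cell * Np * C_cell = 14 * 3.204 * 2 * 4.421 = 396.62 Wh
Step 2: t = E_pack / P = 396.62 / 1406.3 = 0.2820 hr

0.2820 hr


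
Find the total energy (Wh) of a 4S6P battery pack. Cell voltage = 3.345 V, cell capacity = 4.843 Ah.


E = Ns * Vcell * Np * Ccell = 4 * 3.345 * 6 * 4.843 = 388.8 Wh

388.8 Wh


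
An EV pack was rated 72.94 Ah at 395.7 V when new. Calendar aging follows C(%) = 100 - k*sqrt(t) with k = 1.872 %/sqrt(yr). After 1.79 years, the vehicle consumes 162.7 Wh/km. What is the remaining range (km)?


Step 1: capacity retention = 100 - 1.872 * sqrt(1.79) = 100 - 1.872 * 1.3379 = 97.495%
Step 2: C_now = 72.94 * 97.495/100 = 71.113 Ah
Step 3: E_pack = V * C_now = 395.7 * 71.113 = 28139 Wh
Step 4: range = E_pack / consumption = 28139 / 162.7 = 173.0 km

173.0 km


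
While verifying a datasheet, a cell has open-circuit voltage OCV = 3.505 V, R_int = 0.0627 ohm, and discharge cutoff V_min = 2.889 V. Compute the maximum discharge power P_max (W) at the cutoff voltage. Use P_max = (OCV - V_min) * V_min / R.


dV = OCV - V_min = 0.616 V (so I_max = dV / R)
P_max = dV * V_min / R = 0.616 * 2.889 / 0.0627 = 28.38 W

28.38 W


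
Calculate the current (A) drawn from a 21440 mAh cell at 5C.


Convert: capacity = 21440 mAh = 21.44 Ah
At 5C: I = 5 * 21.44 Ah = 107.2 A

107.2 A


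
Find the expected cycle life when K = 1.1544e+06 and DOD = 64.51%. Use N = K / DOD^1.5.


DOD^1.5 = 518.13
N = K / DOD^1.5 = 1.1544e+06 / 518.13 = 2228

2228 cycles


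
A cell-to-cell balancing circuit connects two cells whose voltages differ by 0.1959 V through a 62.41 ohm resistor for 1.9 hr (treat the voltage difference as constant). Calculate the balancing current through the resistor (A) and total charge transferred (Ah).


I_bal = dV / R = 0.1959 / 62.41 = 0.0031389 A
Q = I_bal * t = 0.0031389 * 1.9 = 0.005964 Ah

I=0.0031389 A, Q=0.005964 Ah


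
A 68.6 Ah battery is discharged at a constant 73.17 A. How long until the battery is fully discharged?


t = capacity / current = 68.6 / 73.17 = 0.9375 hr

0.9375 hr


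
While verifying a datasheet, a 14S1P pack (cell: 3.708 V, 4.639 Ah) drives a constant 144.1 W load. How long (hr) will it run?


Step 1: E_pack = Ns * V_cell * Np * C_cell = 14 * 3.708 * 1 * 4.639 = 240.82 Wh
Step 2: t = E_pack / P = 240.82 / 144.1 = 1.671 hr

1.671 hr


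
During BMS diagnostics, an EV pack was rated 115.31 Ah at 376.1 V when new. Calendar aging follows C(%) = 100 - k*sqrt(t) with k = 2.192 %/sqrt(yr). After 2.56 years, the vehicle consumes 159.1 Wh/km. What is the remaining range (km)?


Step 1: capacity retention = 100 - 2.192 * sqrt(2.56) = 100 - 2.192 * 1.6 = 96.493%
Step 2: C_now = 115.31 * 96.493/100 = 111.27 Ah
Step 3: E_pack = V * C_now = 376.1 * 111.27 = 41849 Wh
Step 4: range = E_pack / consumption = 41849 / 159.1 = 263.0 km

263.0 km


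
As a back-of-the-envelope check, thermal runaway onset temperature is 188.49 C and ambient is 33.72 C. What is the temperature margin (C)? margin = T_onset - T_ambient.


Safety margin = 188.49 C - 33.72 C = 154.77 C

154.77 C


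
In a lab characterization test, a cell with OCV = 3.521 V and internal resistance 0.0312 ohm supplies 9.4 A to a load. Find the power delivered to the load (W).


Step 1: V_terminal = OCV - I*R = 3.521 - 9.4 * 0.0312 = 3.2277 V
Step 2: P_out = V_terminal * I = 3.2277 * 9.4 = 30.34 W

30.34 W


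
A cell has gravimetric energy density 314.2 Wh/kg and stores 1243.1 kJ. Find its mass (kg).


Convert: E = 1243.1 kJ = 345.31 Wh
m = E / ED = 345.31 / 314.2 = 1.099 kg

1.099 kg


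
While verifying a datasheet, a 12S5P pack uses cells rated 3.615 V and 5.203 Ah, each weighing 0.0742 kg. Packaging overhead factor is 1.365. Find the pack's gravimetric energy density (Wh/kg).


Step 1: V_pack = 12 * 3.615 = 43.38 V
Step 2: C_pack = 5 * 5.203 = 26.015 Ah
Step 3: E_pack = V_pack * C_pack = 43.38 * 26.015 = 1128.5 Wh
Step 4: m_pack = 12 * 5 * 0.0742 * 1.365 = 6.077 kg
Step 5: ED = E_pack / m_pack = 1128.5 / 6.077 = 185.7 Wh/kg

185.7 Wh/kg


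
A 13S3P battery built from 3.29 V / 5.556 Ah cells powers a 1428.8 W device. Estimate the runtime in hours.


Step 1: E_pack = Ns * V_cell * Np * C_cell = 13 * 3.29 * 3 * 5.556 = 712.89 Wh
Step 2: t = E_pack / P = 712.89 / 1428.8 = 0.4989 hr

0.4989 hr


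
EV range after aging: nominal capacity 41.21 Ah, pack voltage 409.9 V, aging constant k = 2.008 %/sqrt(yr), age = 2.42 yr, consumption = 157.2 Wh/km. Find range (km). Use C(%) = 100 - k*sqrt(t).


Step 1: capacity retention = 100 - 2.008 * sqrt(2.42) = 100 - 2.008 * 1.5556 = 96.876%
Step 2: C_now = 41.21 * 96.876/100 = 39.923 Ah
Step 3: E_pack = V * C_now = 409.9 * 39.923 = 16364 Wh
Step 4: range = E_pack / consumption = 16364 / 157.2 = 104.1 km

104.1 km


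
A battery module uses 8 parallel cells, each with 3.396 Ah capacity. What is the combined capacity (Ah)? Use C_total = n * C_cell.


Parallel capacities add: 8 * 3.396 Ah = 27.168 Ah

27.168 Ah


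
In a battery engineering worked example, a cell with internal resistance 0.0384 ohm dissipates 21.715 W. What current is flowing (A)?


I = sqrt(Q / R) = sqrt(21.715 / 0.0384) = sqrt(565.49) = 23.78 A

23.78 A


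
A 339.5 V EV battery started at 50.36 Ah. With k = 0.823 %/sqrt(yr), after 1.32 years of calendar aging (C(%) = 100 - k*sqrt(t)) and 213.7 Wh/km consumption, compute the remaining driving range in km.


Step 1: capacity retention = 100 - 0.823 * sqrt(1.32) = 100 - 0.823 * 1.1489 = 99.054%
Step 2: C_now = 50.36 * 99.054/100 = 49.884 Ah
Step 3: E_pack = V * C_now = 339.5 * 49.884 = 16936 Wh
Step 4: range = E_pack / consumption = 16936 / 213.7 = 79.25 km

79.25 km


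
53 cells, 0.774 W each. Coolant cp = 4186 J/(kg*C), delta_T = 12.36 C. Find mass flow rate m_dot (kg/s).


Step 1: Total heat Q = 53 * 0.774 W = 41.022 W
Step 2: denom = cp * dT = 4186 * 12.36 = 51739
Step 3: m_dot = 41.022 / 51739 = 7.929e-04 kg/s

7.929e-04 kg/s


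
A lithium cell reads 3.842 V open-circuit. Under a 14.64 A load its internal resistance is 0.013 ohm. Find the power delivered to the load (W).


Step 1: V_terminal = OCV - I*R = 3.842 - 14.64 * 0.013 = 3.6517 V
Step 2: P_out = V_terminal * I = 3.6517 * 14.64 = 53.46 W

53.46 W


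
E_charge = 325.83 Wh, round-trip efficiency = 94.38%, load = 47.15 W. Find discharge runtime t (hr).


Step 1: E_discharge = eta/100 * E_charge = 94.38/100 * 325.83 = 307.52 Wh
Step 2: t = E_discharge / P = 307.52 / 47.15 = 6.522 hr

6.522 hr


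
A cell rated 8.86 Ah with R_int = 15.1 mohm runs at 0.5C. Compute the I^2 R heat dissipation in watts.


Convert: R = 15.1 mohm = 0.0151 ohm
Step 1: I = C_rate * capacity = 0.5 * 8.86 = 4.43 A
Step 2: Q = I^2 * R = 4.43^2 * 0.0151 = 19.625 * 0.0151 = 0.2963 W

0.2963 W


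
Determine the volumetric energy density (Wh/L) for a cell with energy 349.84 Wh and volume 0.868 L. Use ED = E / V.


ED = E / V = 349.84 / 0.868 = 403.0 Wh/L

403.0 Wh/L


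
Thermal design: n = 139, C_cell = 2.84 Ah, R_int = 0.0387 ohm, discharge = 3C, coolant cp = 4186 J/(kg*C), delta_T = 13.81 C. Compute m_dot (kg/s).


Step 1: I = 3 * 2.84 = 8.52 A
Step 2: Q_cell = I^2 * R = 8.52^2 * 0.0387 = 2.8092 W
Step 3: Q_total = 139 * 2.8092 = 390.48 W
Step 4: m_dot = Q_total / (cp * dT) = 390.48 / (4186 * 13.81) = 0.006755 kg/s

0.006755 kg/s


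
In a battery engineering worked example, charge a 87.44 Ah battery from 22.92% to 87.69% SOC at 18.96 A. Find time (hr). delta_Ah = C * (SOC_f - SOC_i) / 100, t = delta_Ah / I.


delta_Ah = 87.44 * (87.69 - 22.92) / 100 = 56.635 Ah
t = delta_Ah / I = 56.635 / 18.96 = 2.987 hr

2.987 hr


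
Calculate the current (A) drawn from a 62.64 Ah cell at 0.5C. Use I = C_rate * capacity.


At 0.5C: I = 0.5 * 62.64 Ah = 31.32 A

31.32 A


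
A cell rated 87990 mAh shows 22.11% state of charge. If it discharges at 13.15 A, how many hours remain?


Convert: C_total = 87990 mAh = 87.99 Ah
Step 1: remaining = SOC/100 * C_total = 22.11/100 * 87.99 = 19.455 Ah
Step 2: t = remaining / I = 19.455 / 13.15 = 1.479 hr

1.479 hr


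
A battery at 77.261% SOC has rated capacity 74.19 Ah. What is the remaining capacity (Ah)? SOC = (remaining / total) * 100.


remaining = SOC / 100 * total = 77.261 / 100 * 74.19 = 57.32 Ah

57.32 Ah


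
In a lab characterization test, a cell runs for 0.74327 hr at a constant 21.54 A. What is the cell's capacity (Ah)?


C = I * t = 21.54 * 0.74327 = 16.01 Ah

16.01 Ah


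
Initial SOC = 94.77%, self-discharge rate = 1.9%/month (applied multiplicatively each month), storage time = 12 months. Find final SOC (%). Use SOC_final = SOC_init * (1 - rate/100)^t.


Monthly retention factor = 1 - 1.9/100 = 0.981
Over 12 months: factor^12 = 0.79438
SOC_final = 94.77 * 0.79438 = 75.28%

75.28%


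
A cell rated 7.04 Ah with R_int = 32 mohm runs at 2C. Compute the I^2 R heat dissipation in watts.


Convert: R = 32 mohm = 0.032 ohm
Step 1: I = C_rate * capacity = 2 * 7.04 = 14.08 A
Step 2: Q = I^2 * R = 14.08^2 * 0.032 = 198.25 * 0.032 = 6.344 W

6.344 W


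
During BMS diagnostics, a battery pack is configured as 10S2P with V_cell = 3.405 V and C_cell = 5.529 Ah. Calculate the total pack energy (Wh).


V_pack = 10 * 3.405 = 34.05 V
C_pack = 2 * 5.529 = 11.058 Ah
E = V_pack * C_pack = 34.05 * 11.058 = 376.5 Wh

376.5 Wh


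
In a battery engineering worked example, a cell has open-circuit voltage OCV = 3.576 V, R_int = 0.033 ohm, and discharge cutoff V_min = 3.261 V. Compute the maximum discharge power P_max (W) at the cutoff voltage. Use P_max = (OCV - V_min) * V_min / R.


P_max = (OCV - V_min) * V_min / R = (3.576 - 3.261) * 3.261 / 0.033 = 0.315 * 3.261 / 0.033 = 31.13 W

31.13 W


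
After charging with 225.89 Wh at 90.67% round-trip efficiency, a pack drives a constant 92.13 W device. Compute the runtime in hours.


Step 1: E_discharge = eta/100 * E_charge = 90.67/100 * 225.89 = 204.81 Wh
Step 2: t = E_discharge / P = 204.81 / 92.13 = 2.223 hr

2.223 hr


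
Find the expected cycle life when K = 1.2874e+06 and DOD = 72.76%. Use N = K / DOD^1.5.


DOD^1.5 = 620.64
N = K / DOD^1.5 = 1.2874e+06 / 620.64 = 2074

2074 cycles


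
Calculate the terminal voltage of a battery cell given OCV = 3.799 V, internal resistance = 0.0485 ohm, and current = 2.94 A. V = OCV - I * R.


V = OCV - I*R = 3.799 - 2.94 * 0.0485 = 3.656 V

3.656 V


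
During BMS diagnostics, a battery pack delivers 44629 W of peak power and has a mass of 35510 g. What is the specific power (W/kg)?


Convert: m = 35510 g = 35.51 kg
SP = P / m = 44629 / 35.51 = 1257 W/kg

1257 W/kg


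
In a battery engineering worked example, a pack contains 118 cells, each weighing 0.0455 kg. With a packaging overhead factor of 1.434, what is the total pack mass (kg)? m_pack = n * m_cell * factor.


Cell mass sum = 118 * 0.0455 = 5.369 kg
With overhead 1.434: m_pack = 5.369 * 1.434 = 7.699 kg

7.699 kg


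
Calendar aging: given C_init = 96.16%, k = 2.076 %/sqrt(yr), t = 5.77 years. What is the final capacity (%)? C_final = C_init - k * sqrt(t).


Step 1: sqrt(5.77 yr) = 2.4021
Step 2: drop = 2.076 * 2.4021 = 4.9868
Step 3: C_final = 96.16 - 4.9868 = 91.17%

91.17%


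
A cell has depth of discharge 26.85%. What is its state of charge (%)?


SOC = 100 - DOD = 100 - 26.85 = 73.15%

73.15%


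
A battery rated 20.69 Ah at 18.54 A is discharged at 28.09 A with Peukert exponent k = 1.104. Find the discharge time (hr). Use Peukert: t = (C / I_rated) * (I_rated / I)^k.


Step 1: t_rated = C / I_rated = 20.69 / 18.54 = 1.116 hr
Step 2: ratio = 18.54 / 28.09 = 0.66002
Step 3: ratio^k = 0.66002^1.104 = 0.63211
Step 4: t = t_rated * ratio^k = 1.116 * 0.63211 = 0.7054 hr

0.7054 hr


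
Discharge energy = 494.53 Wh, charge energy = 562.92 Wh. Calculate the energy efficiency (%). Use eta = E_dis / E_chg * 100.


Round-trip efficiency = 494.53/562.92 * 100% = 87.85%

87.85%


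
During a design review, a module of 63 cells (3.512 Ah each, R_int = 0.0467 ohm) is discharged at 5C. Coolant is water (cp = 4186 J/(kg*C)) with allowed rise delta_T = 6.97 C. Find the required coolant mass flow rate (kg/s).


Step 1: I = 5 * 3.512 = 17.56 A
Step 2: Q_cell = I^2 * R = 17.56^2 * 0.0467 = 14.4 W
Step 3: Q_total = 63 * 14.4 = 907.2 W
Step 4: m_dot = Q_total / (cp * dT) = 907.2 / (4186 * 6.97) = 0.03109 kg/s

0.03109 kg/s


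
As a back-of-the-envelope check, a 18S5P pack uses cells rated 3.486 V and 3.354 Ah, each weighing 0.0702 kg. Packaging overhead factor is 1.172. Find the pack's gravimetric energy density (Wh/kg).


Step 1: V_pack = 18 * 3.486 = 62.748 V
Step 2: C_pack = 5 * 3.354 = 16.77 Ah
Step 3: E_pack = V_pack * C_pack = 62.748 * 16.77 = 1052.3 Wh
Step 4: m_pack = 18 * 5 * 0.0702 * 1.172 = 7.4047 kg
Step 5: ED = E_pack / m_pack = 1052.3 / 7.4047 = 142.1 Wh/kg

142.1 Wh/kg


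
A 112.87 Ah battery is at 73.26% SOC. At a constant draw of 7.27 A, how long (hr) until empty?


Step 1: remaining = SOC/100 * C_total = 73.26/100 * 112.87 = 82.689 Ah
Step 2: t = remaining / I = 82.689 / 7.27 = 11.37 hr

11.37 hr


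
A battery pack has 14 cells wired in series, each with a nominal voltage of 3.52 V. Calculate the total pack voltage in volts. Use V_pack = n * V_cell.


With 14 cells in series at 3.52 V each, V_pack = 49.28 V

49.28 V


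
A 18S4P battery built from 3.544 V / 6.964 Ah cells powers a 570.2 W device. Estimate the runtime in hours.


Step 1: E_pack = Ns * V_cell * Np * C_cell = 18 * 3.544 * 4 * 6.964 = 1777 Wh
Step 2: t = E_pack / P = 1777 / 570.2 = 3.116 hr

3.116 hr


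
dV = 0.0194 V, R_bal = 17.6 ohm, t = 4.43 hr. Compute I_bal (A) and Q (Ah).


First, Ohm's law: I_bal = 0.0194 V / 17.6 ohm = 0.0011023 A
Then Q = I * t = 0.0011023 A * 4.43 hr = 0.004883 Ah

I=0.0011023 A, Q=0.004883 Ah


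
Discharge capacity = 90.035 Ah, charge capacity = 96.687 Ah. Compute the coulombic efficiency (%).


eta_c = Q_dis / Q_chg * 100 = 90.035 / 96.687 * 100 = 93.12%

93.12%


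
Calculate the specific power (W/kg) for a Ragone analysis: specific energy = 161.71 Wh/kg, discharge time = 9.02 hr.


P_specific = E / t = 161.71 / 9.02 = 17.93 W/kg

17.93 W/kg


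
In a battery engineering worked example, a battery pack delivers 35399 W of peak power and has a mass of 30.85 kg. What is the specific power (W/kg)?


Specific power = 35399 W / 30.85 kg = 1147 W/kg

1147 W/kg


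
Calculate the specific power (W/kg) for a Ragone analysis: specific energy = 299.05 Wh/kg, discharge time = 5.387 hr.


Specific power = 299.05 Wh/kg / 5.387 hr = 55.51 W/kg

55.51 W/kg


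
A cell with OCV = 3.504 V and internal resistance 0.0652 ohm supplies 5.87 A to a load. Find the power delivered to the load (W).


Step 1: V_terminal = OCV - I*R = 3.504 - 5.87 * 0.0652 = 3.1213 V
Step 2: P_out = V_terminal * I = 3.1213 * 5.87 = 18.32 W

18.32 W


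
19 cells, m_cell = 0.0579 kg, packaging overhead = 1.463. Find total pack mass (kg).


Cell mass sum = 19 * 0.0579 = 1.1001 kg
With overhead 1.463: m_pack = 1.1001 * 1.463 = 1.609 kg

1.609 kg


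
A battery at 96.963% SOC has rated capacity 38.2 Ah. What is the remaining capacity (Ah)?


remaining = SOC / 100 * total = 96.963 / 100 * 38.2 = 37.04 Ah

37.04 Ah


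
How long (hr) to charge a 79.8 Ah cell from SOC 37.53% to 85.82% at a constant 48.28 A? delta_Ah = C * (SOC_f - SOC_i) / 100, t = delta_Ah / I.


delta_Ah = 79.8 * (85.82 - 37.53) / 100 = 38.535 Ah
t = delta_Ah / I = 38.535 / 48.28 = 0.7982 hr

0.7982 hr


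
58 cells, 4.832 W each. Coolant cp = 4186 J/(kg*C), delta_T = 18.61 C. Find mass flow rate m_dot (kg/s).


Step 1: Total heat Q = 58 * 4.832 W = 280.26 W
Step 2: denom = cp * dT = 4186 * 18.61 = 77901
Step 3: m_dot = 280.26 / 77901 = 0.003598 kg/s

0.003598 kg/s


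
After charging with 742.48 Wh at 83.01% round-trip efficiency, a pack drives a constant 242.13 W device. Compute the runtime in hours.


Step 1: E_discharge = eta/100 * E_charge = 83.01/100 * 742.48 = 616.33 Wh
Step 2: t = E_discharge / P = 616.33 / 242.13 = 2.545 hr

2.545 hr


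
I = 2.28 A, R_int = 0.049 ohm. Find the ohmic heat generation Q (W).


I^2 = 5.1984
Q = 5.1984 * 0.049 = 0.2547 W

0.2547 W


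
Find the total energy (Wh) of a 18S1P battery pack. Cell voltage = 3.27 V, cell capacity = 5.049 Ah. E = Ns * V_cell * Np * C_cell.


V_pack = 18 * 3.27 = 58.86 V
C_pack = 1 * 5.049 = 5.049 Ah
E = V_pack * C_pack = 58.86 * 5.049 = 297.2 Wh

297.2 Wh


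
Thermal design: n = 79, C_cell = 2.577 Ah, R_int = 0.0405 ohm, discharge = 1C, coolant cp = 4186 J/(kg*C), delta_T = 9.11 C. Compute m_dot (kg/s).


Step 1: I = 1 * 2.577 = 2.577 A
Step 2: Q_cell = I^2 * R = 2.577^2 * 0.0405 = 0.26896 W
Step 3: Q_total = 79 * 0.26896 = 21.248 W
Step 4: m_dot = Q_total / (cp * dT) = 21.248 / (4186 * 9.11) = 5.572e-04 kg/s

5.572e-04 kg/s


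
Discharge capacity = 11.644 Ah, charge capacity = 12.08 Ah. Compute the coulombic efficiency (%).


Coulombic efficiency = 11.644/12.08 * 100% = 96.39%

96.39%


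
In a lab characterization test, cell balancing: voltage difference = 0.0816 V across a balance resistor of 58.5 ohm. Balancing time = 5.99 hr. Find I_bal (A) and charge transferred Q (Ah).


I_bal = dV / R = 0.0816 / 58.5 = 0.0013949 A
Q = I_bal * t = 0.0013949 * 5.99 = 0.008355 Ah

I=0.0013949 A, Q=0.008355 Ah


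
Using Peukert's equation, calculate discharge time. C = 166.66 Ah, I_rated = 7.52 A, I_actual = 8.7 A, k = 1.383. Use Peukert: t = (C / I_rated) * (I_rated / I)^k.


Step 1: t_rated = C / I_rated = 166.66 / 7.52 = 22.162 hr
Step 2: ratio = 7.52 / 8.7 = 0.86437
Step 3: ratio^k = 0.86437^1.383 = 0.81744
Step 4: t = t_rated * ratio^k = 22.162 * 0.81744 = 18.12 hr

18.12 hr


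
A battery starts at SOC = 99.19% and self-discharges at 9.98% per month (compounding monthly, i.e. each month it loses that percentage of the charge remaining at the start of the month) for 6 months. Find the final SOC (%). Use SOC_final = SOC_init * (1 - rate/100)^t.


Monthly retention factor = 1 - 9.98/100 = 0.9002
Over 6 months: factor^6 = 0.53215
SOC_final = 99.19 * 0.53215 = 52.78%

52.78%


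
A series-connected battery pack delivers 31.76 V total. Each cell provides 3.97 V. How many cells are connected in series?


n = V_pack / V_cell = 31.76 / 3.97 = 8

8


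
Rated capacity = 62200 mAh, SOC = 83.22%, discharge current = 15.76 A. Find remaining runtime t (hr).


Convert: C_total = 62200 mAh = 62.2 Ah
Step 1: remaining = SOC/100 * C_total = 83.22/100 * 62.2 = 51.763 Ah
Step 2: t = remaining / I = 51.763 / 15.76 = 3.284 hr

3.284 hr


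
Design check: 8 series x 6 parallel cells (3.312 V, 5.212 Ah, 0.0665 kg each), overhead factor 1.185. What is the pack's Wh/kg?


Step 1: V_pack = 8 * 3.312 = 26.496 V
Step 2: C_pack = 6 * 5.212 = 31.272 Ah
Step 3: E_pack = V_pack * C_pack = 26.496 * 31.272 = 828.58 Wh
Step 4: m_pack = 8 * 6 * 0.0665 * 1.185 = 3.7825 kg
Step 5: ED = E_pack / m_pack = 828.58 / 3.7825 = 219.1 Wh/kg

219.1 Wh/kg


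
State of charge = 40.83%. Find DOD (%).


Complement of SOC: DOD = 100% - 40.83% = 59.17%

59.17%


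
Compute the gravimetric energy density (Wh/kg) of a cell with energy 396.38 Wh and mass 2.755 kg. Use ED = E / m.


ED = E / m = 396.38 / 2.755 = 143.9 Wh/kg

143.9 Wh/kg


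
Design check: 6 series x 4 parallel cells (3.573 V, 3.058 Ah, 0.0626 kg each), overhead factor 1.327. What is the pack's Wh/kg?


Step 1: V_pack = 6 * 3.573 = 21.438 V
Step 2: C_pack = 4 * 3.058 = 12.232 Ah
Step 3: E_pack = V_pack * C_pack = 21.438 * 12.232 = 262.23 Wh
Step 4: m_pack = 6 * 4 * 0.0626 * 1.327 = 1.9937 kg
Step 5: ED = E_pack / m_pack = 262.23 / 1.9937 = 131.5 Wh/kg

131.5 Wh/kg


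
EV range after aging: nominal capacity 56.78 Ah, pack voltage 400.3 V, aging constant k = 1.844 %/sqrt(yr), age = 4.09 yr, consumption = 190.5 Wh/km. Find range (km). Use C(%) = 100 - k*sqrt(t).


Step 1: capacity retention = 100 - 1.844 * sqrt(4.09) = 100 - 1.844 * 2.0224 = 96.271%
Step 2: C_now = 56.78 * 96.271/100 = 54.663 Ah
Step 3: E_pack = V * C_now = 400.3 * 54.663 = 21882 Wh
Step 4: range = E_pack / consumption = 21882 / 190.5 = 114.9 km

114.9 km


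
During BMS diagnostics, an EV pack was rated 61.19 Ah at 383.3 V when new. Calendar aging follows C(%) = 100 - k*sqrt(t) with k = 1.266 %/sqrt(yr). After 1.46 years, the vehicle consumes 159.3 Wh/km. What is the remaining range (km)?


Step 1: capacity retention = 100 - 1.266 * sqrt(1.46) = 100 - 1.266 * 1.2083 = 98.47%
Step 2: C_now = 61.19 * 98.47/100 = 60.254 Ah
Step 3: E_pack = V * C_now = 383.3 * 60.254 = 23095 Wh
Step 4: range = E_pack / consumption = 23095 / 159.3 = 145.0 km

145.0 km


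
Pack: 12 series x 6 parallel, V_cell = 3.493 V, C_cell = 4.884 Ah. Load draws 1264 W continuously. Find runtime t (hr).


Step 1: E_pack = Ns * V_cell * Np * C_cell = 12 * 3.493 * 6 * 4.884 = 1228.3 Wh
Step 2: t = E_pack / P = 1228.3 / 1264 = 0.9718 hr

0.9718 hr


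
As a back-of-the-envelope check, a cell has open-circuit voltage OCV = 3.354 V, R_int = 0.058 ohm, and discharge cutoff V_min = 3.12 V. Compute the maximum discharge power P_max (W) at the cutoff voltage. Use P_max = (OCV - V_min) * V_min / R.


dV = OCV - V_min = 0.234 V (so I_max = dV / R)
P_max = dV * V_min / R = 0.234 * 3.12 / 0.058 = 12.59 W

12.59 W


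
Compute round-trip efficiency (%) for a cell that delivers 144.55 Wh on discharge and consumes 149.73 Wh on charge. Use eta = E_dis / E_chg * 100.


Round-trip efficiency = 144.55/149.73 * 100% = 96.54%

96.54%


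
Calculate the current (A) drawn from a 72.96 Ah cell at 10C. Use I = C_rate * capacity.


I = C_rate * capacity = 10 * 72.96 = 729.6 A

729.6 A


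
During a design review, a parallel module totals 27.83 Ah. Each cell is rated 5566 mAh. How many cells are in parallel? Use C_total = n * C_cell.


Convert: C_cell = 5566 mAh = 5.566 Ah
n = C_total / C_cell = 27.83 / 5.566 = 5

5


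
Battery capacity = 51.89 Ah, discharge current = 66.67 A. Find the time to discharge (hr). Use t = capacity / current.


Runtime = 51.89 Ah / 66.67 A = 0.7783 hr

0.7783 hr


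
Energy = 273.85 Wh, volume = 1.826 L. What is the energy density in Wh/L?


Volumetric ED = 273.85 Wh / 1.826 L = 150.0 Wh/L

150.0 Wh/L


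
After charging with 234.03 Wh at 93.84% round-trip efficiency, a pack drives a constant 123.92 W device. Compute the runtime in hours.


Step 1: E_discharge = eta/100 * E_charge = 93.84/100 * 234.03 = 219.61 Wh
Step 2: t = E_discharge / P = 219.61 / 123.92 = 1.772 hr

1.772 hr


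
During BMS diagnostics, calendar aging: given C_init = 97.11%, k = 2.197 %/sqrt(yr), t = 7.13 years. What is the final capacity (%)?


sqrt(t) = sqrt(7.13) = 2.6702
C_final = 97.11 - 2.197 * 2.6702 = 91.24%

91.24%


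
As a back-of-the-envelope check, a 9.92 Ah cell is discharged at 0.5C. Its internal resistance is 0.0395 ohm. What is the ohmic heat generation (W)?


Step 1: I = C_rate * capacity = 0.5 * 9.92 = 4.96 A
Step 2: Q = I^2 * R = 4.96^2 * 0.0395 = 24.602 * 0.0395 = 0.9718 W

0.9718 W


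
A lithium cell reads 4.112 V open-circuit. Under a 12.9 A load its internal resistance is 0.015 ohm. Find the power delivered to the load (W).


Step 1: V_terminal = OCV - I*R = 4.112 - 12.9 * 0.015 = 3.9185 V
Step 2: P_out = V_terminal * I = 3.9185 * 12.9 = 50.55 W

50.55 W


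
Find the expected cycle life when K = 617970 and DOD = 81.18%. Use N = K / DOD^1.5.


DOD^1.5 = 731.43
N = K / DOD^1.5 = 617970 / 731.43 = 844.9

844.9 cycles


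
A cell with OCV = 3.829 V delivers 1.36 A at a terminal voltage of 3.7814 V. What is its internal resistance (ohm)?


R = (OCV - V) / I = (3.829 - 3.7814) / 1.36 = 0.03500 ohm

0.03500 ohm


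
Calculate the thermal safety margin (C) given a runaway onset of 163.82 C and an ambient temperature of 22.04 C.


Safety margin = 163.82 C - 22.04 C = 141.78 C

141.78 C


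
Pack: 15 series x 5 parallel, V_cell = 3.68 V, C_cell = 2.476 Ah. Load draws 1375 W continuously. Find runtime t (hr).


Step 1: E_pack = Ns * V_cell * Np * C_cell = 15 * 3.68 * 5 * 2.476 = 683.38 Wh
Step 2: t = E_pack / P = 683.38 / 1375 = 0.4970 hr

0.4970 hr


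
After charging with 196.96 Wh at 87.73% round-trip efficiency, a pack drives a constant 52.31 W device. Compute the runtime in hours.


Step 1: E_discharge = eta/100 * E_charge = 87.73/100 * 196.96 = 172.79 Wh
Step 2: t = E_discharge / P = 172.79 / 52.31 = 3.303 hr

3.303 hr


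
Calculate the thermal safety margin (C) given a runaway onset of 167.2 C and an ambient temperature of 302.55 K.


Convert: T_ambient = 302.55 K = 29.4 C
margin = 167.2 - 29.4 = 137.8 C

137.8 C


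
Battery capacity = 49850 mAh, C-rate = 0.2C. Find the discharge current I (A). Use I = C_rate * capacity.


Convert: capacity = 49850 mAh = 49.85 Ah
At 0.2C: I = 0.2 * 49.85 Ah = 9.97 A

9.97 A


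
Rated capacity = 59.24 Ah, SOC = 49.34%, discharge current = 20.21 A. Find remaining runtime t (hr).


Step 1: remaining = SOC/100 * C_total = 49.34/100 * 59.24 = 29.229 Ah
Step 2: t = remaining / I = 29.229 / 20.21 = 1.446 hr

1.446 hr


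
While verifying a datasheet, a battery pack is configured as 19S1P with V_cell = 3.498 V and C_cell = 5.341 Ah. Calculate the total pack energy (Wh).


V_pack = 19 * 3.498 = 66.462 V
C_pack = 1 * 5.341 = 5.341 Ah
E = V_pack * C_pack = 66.462 * 5.341 = 355.0 Wh

355.0 Wh


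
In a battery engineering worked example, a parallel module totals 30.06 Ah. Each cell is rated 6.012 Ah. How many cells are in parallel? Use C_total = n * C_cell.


n = C_total / C_cell = 30.06 / 6.012 = 5

5


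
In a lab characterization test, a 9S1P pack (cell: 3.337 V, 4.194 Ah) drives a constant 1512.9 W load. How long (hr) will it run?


Step 1: E_pack = Ns * V_cell * Np * C_cell = 9 * 3.337 * 1 * 4.194 = 125.96 Wh
Step 2: t = E_pack / P = 125.96 / 1512.9 = 0.08326 hr

0.08326 hr


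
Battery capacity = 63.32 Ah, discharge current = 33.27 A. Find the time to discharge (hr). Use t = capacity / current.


t = capacity / current = 63.32 / 33.27 = 1.903 hr

1.903 hr


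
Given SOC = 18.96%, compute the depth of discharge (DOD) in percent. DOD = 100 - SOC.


DOD = 100 - SOC = 100 - 18.96 = 81.04%

81.04%


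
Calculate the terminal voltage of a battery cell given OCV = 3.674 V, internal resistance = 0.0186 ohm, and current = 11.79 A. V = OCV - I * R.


IR drop = 11.79 * 0.0186 = 0.21929 V
V = 3.674 - 0.21929 = 3.455 V

3.455 V


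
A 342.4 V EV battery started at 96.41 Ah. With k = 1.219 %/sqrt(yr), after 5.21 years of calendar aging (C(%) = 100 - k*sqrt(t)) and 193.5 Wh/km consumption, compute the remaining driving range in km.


Step 1: capacity retention = 100 - 1.219 * sqrt(5.21) = 100 - 1.219 * 2.2825 = 97.218%
Step 2: C_now = 96.41 * 97.218/100 = 93.728 Ah
Step 3: E_pack = V * C_now = 342.4 * 93.728 = 32092 Wh
Step 4: range = E_pack / consumption = 32092 / 193.5 = 165.9 km

165.9 km


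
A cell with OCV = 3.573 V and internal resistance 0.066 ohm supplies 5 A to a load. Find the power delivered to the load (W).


Step 1: V_terminal = OCV - I*R = 3.573 - 5 * 0.066 = 3.243 V
Step 2: P_out = V_terminal * I = 3.243 * 5 = 16.22 W

16.22 W


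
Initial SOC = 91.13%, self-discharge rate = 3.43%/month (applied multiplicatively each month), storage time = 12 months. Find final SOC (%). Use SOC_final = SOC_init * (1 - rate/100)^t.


decay = (1 - 3.43/100)^12 = 0.65782
SOC_final = 91.13 * 0.65782 = 59.95%

59.95%


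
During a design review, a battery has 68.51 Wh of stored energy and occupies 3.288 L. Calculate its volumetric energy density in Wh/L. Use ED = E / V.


ED = E / V = 68.51 / 3.288 = 20.84 Wh/L

20.84 Wh/L


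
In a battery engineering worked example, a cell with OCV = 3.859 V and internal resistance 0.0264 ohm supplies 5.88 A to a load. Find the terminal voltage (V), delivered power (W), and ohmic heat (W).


Step 1: V_terminal = OCV - I*R = 3.859 - 5.88 * 0.0264 = 3.7038 V
Step 2: P_out = V_terminal * I = 3.7038 * 5.88 = 21.78 W
Step 3: Q = I^2 * R = 5.88^2 * 0.0264 = 0.9128 W

V=3.7038 V, P=21.78 W, Q=0.9128 W


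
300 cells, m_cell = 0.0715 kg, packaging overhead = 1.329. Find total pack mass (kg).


m_pack = n * m_cell * overhead = 300 * 0.0715 * 1.329 = 28.51 kg

28.51 kg


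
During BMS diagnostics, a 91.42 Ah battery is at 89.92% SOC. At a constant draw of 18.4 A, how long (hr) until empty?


Step 1: remaining = SOC/100 * C_total = 89.92/100 * 91.42 = 82.205 Ah
Step 2: t = remaining / I = 82.205 / 18.4 = 4.468 hr

4.468 hr


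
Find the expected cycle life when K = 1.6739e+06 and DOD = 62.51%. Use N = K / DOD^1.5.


DOD^1.5 = 494.22
N = K / DOD^1.5 = 1.6739e+06 / 494.22 = 3387

3387 cycles


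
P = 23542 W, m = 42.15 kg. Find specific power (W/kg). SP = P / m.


SP = P / m = 23542 / 42.15 = 558.5 W/kg

558.5 W/kg


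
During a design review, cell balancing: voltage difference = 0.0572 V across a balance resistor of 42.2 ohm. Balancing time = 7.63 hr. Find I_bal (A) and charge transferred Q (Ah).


I_bal = dV / R = 0.0572 / 42.2 = 0.0013555 A
Q = I_bal * t = 0.0013555 * 7.63 = 0.01034 Ah

I=0.0013555 A, Q=0.01034 Ah


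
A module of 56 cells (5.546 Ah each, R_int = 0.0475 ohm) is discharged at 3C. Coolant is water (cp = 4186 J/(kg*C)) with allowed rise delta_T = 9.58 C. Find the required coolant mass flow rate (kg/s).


Step 1: I = 3 * 5.546 = 16.638 A
Step 2: Q_cell = I^2 * R = 16.638^2 * 0.0475 = 13.149 W
Step 3: Q_total = 56 * 13.149 = 736.34 W
Step 4: m_dot = Q_total / (cp * dT) = 736.34 / (4186 * 9.58) = 0.01836 kg/s

0.01836 kg/s


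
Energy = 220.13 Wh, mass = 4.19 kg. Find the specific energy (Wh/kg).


ED = E / m = 220.13 / 4.19 = 52.54 Wh/kg

52.54 Wh/kg


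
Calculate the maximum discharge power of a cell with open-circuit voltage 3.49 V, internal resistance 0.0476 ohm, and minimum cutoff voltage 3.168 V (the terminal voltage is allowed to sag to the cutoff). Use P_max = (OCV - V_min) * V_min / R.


P_max = (OCV - V_min) * V_min / R = (3.49 - 3.168) * 3.168 / 0.0476 = 0.322 * 3.168 / 0.0476 = 21.43 W

21.43 W


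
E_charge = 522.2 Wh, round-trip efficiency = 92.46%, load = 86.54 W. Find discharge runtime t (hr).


Step 1: E_discharge = eta/100 * E_charge = 92.46/100 * 522.2 = 482.83 Wh
Step 2: t = E_discharge / P = 482.83 / 86.54 = 5.579 hr

5.579 hr


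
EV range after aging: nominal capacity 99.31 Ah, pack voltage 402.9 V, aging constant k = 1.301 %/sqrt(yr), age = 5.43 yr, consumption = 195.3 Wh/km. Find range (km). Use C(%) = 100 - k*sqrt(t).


Step 1: capacity retention = 100 - 1.301 * sqrt(5.43) = 100 - 1.301 * 2.3302 = 96.968%
Step 2: C_now = 99.31 * 96.968/100 = 96.299 Ah
Step 3: E_pack = V * C_now = 402.9 * 96.299 = 38799 Wh
Step 4: range = E_pack / consumption = 38799 / 195.3 = 198.7 km

198.7 km


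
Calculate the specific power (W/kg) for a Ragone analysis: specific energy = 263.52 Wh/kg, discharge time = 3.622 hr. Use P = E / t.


Specific power = 263.52 Wh/kg / 3.622 hr = 72.76 W/kg

72.76 W/kg


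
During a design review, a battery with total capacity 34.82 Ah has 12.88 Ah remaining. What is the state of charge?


SOC% = 12.88 / 34.82 * 100 = 36.99%

36.99%


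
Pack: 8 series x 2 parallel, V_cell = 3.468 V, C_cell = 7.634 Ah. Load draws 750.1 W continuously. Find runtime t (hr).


Step 1: E_pack = Ns * V_cell * Np * C_cell = 8 * 3.468 * 2 * 7.634 = 423.6 Wh
Step 2: t = E_pack / P = 423.6 / 750.1 = 0.5647 hr

0.5647 hr


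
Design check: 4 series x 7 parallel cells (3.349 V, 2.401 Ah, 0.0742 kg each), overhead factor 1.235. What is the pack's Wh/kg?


Step 1: V_pack = 4 * 3.349 = 13.396 V
Step 2: C_pack = 7 * 2.401 = 16.807 Ah
Step 3: E_pack = V_pack * C_pack = 13.396 * 16.807 = 225.15 Wh
Step 4: m_pack = 4 * 7 * 0.0742 * 1.235 = 2.5658 kg
Step 5: ED = E_pack / m_pack = 225.15 / 2.5658 = 87.75 Wh/kg

87.75 Wh/kg


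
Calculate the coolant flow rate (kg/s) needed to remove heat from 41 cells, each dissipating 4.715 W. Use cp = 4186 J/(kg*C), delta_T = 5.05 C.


Q_total = 41 * 4.715 = 193.32 W
m_dot = Q_total / (cp * dT) = 193.32 / (4186 * 5.05) = 0.009145 kg/s

0.009145 kg/s


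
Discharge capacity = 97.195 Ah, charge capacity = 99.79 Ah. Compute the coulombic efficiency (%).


eta_c = Q_dis / Q_chg * 100 = 97.195 / 99.79 * 100 = 97.40%

97.40%


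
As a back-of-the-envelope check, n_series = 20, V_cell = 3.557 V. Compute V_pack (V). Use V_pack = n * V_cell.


Series voltages add: 20 * 3.557 V = 71.14 V

71.14 V


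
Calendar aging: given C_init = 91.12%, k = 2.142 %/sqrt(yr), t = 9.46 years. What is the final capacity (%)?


Step 1: sqrt(9.46 yr) = 3.0757
Step 2: drop = 2.142 * 3.0757 = 6.5881
Step 3: C_final = 91.12 - 6.5881 = 84.53%

84.53%


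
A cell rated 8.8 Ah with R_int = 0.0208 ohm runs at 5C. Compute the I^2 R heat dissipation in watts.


Step 1: I = C_rate * capacity = 5 * 8.8 = 44 A
Step 2: Q = I^2 * R = 44^2 * 0.0208 = 1936 * 0.0208 = 40.27 W

40.27 W


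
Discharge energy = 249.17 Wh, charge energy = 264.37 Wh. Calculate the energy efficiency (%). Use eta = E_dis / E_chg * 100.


Round-trip efficiency = 249.17/264.37 * 100% = 94.25%

94.25%


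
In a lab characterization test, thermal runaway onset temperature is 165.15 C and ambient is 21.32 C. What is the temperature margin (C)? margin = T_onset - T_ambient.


margin = T_onset - T_ambient = 165.15 - 21.32 = 143.83 C

143.83 C


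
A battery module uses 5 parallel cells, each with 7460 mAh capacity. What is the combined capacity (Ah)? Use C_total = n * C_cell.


Convert: C_cell = 7460 mAh = 7.46 Ah
C_total = 5 * 7.46 = 37.3 Ah

37.3 Ah


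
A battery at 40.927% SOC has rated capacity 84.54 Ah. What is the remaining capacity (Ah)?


remaining = SOC / 100 * total = 40.927 / 100 * 84.54 = 34.60 Ah

34.60 Ah


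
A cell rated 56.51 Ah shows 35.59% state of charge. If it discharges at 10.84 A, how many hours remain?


Step 1: remaining = SOC/100 * C_total = 35.59/100 * 56.51 = 20.112 Ah
Step 2: t = remaining / I = 20.112 / 10.84 = 1.855 hr

1.855 hr


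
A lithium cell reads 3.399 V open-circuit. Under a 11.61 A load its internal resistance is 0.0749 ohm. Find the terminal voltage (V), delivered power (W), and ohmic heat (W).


Step 1: V_terminal = OCV - I*R = 3.399 - 11.61 * 0.0749 = 2.5294 V
Step 2: P_out = V_terminal * I = 2.5294 * 11.61 = 29.37 W
Step 3: Q = I^2 * R = 11.61^2 * 0.0749 = 10.10 W

V=2.5294 V, P=29.37 W, Q=10.10 W


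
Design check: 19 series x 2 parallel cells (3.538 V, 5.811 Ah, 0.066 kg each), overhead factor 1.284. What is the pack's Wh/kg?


Step 1: V_pack = 19 * 3.538 = 67.222 V
Step 2: C_pack = 2 * 5.811 = 11.622 Ah
Step 3: E_pack = V_pack * C_pack = 67.222 * 11.622 = 781.25 Wh
Step 4: m_pack = 19 * 2 * 0.066 * 1.284 = 3.2203 kg
Step 5: ED = E_pack / m_pack = 781.25 / 3.2203 = 242.6 Wh/kg

242.6 Wh/kg


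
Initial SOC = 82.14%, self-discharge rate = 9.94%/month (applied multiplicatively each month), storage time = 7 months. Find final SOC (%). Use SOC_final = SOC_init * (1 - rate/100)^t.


decay = (1 - 9.94/100)^7 = 0.48053
SOC_final = 82.14 * 0.48053 = 39.47%

39.47%


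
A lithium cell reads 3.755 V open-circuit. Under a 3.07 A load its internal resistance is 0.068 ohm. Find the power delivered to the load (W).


Step 1: V_terminal = OCV - I*R = 3.755 - 3.07 * 0.068 = 3.5462 V
Step 2: P_out = V_terminal * I = 3.5462 * 3.07 = 10.89 W

10.89 W


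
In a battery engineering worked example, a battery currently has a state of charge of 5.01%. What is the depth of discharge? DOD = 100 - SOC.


Complement of SOC: DOD = 100% - 5.01% = 94.99%

94.99%


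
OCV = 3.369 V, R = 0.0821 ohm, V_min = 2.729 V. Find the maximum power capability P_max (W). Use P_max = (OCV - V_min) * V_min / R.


P_max = (OCV - V_min) * V_min / R = (3.369 - 2.729) * 2.729 / 0.0821 = 0.64 * 2.729 / 0.0821 = 21.27 W

21.27 W


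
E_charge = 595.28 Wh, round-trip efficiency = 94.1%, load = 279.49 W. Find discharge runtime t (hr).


Step 1: E_discharge = eta/100 * E_charge = 94.1/100 * 595.28 = 560.16 Wh
Step 2: t = E_discharge / P = 560.16 / 279.49 = 2.004 hr

2.004 hr


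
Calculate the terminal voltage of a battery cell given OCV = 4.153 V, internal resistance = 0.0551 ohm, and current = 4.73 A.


IR drop = 4.73 * 0.0551 = 0.26062 V
V = 4.153 - 0.26062 = 3.892 V

3.892 V
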